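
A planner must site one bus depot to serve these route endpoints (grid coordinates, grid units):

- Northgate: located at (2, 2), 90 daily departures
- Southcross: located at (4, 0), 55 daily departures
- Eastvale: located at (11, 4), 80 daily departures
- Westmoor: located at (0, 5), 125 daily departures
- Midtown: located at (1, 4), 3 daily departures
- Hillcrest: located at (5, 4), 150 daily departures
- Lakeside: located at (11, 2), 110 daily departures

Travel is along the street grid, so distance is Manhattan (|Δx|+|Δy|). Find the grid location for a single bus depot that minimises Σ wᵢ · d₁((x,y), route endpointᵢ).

Manhattan distance separates: Σwᵢ(|x−xᵢ|+|y−yᵢ|) = Σwᵢ|x−xᵢ| + Σwᵢ|y−yᵢ|, so x and y are optimised independently as 1-D weighted medians.
Total weight W = 613; half = 306.5.
x-coordinate, sorted with cumulative weight:
  x=0 (Westmoor, w=125) cum 125
  x=1 (Midtown, w=3) cum 128
  x=2 (Northgate, w=90) cum 218
  x=4 (Southcross, w=55) cum 273
  x=5 (Hillcrest, w=150) cum 423  ← median
  x=11 (Eastvale, w=80) cum 503
  x=11 (Lakeside, w=110) cum 613
⇒ x* = 5
y-coordinate, sorted with cumulative weight:
  y=0 (Southcross, w=55) cum 55
  y=2 (Northgate, w=90) cum 145
  y=2 (Lakeside, w=110) cum 255
  y=4 (Eastvale, w=80) cum 335  ← median
  y=4 (Midtown, w=3) cum 338
  y=4 (Hillcrest, w=150) cum 488
  y=5 (Westmoor, w=125) cum 613
⇒ y* = 4

(5, 4)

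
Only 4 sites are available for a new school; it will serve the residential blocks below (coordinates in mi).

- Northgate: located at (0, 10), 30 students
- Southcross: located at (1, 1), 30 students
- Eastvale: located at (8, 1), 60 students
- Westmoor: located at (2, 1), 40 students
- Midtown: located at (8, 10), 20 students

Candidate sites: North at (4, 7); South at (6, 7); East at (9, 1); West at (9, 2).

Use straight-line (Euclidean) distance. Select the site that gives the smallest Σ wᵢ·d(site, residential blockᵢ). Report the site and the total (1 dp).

Total weighted distance at each candidate:
  North (4, 7): total = 1136.9
  South (6, 7): total = 1175.6
  East (9, 1): total = 1142.9
  West (9, 2): total = 1132.1
Minimum is at West with total 1132.1 mi.

West, total 1132.1 mi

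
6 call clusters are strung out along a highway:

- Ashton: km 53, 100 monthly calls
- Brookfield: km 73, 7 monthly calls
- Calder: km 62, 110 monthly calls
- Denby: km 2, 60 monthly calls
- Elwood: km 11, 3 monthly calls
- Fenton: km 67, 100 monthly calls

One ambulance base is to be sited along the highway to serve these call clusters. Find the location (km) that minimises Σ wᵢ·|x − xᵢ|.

x = 62

For a sum of weighted absolute distances on a line, the optimum is the weighted median (not the mean). Total weight W = 380; half-weight = 190.
Sort by position and accumulate weight:
  km 2 (Denby, w=60) → cum 60
  km 11 (Elwood, w=3) → cum 63
  km 53 (Ashton, w=100) → cum 163
  km 62 (Calder, w=110) → cum 273  ≥ 190 → median here
  km 67 (Fenton, w=100) → cum 373
  km 73 (Brookfield, w=7) → cum 380
Optimal location: km 62.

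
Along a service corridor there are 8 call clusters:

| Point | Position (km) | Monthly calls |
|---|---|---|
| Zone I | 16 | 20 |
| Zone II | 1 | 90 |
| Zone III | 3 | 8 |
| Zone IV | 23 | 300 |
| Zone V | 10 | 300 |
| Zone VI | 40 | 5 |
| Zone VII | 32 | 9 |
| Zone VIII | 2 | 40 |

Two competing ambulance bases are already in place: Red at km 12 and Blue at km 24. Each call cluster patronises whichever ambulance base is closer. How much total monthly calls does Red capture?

458

The indifferent point is the midpoint (12+24)/2 = 18; call clusters left of it (closer to Red at 12) go to Red, those right go to Blue.
  Zone II at 1 (w=90) → Red
  Zone VIII at 2 (w=40) → Red
  Zone III at 3 (w=8) → Red
  Zone V at 10 (w=300) → Red
  Zone I at 16 (w=20) → Red
  Zone IV at 23 (w=300) → Blue
  Zone VII at 32 (w=9) → Blue
  Zone VI at 40 (w=5) → Blue
Red captures 458; Blue captures 314.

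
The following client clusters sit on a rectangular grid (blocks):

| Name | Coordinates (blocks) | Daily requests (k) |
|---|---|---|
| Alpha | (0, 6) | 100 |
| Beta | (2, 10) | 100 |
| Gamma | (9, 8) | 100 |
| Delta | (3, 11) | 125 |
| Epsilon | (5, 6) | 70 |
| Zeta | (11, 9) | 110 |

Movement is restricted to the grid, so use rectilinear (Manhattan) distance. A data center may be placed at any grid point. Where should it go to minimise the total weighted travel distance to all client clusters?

Manhattan distance separates: Σwᵢ(|x−xᵢ|+|y−yᵢ|) = Σwᵢ|x−xᵢ| + Σwᵢ|y−yᵢ|, so x and y are optimised independently as 1-D weighted medians.
Total weight W = 605; half = 302.5.
x-coordinate, sorted with cumulative weight:
  x=0 (Alpha, w=100) cum 100
  x=2 (Beta, w=100) cum 200
  x=3 (Delta, w=125) cum 325  ← median
  x=5 (Epsilon, w=70) cum 395
  x=9 (Gamma, w=100) cum 495
  x=11 (Zeta, w=110) cum 605
⇒ x* = 3
y-coordinate, sorted with cumulative weight:
  y=6 (Alpha, w=100) cum 100
  y=6 (Epsilon, w=70) cum 170
  y=8 (Gamma, w=100) cum 270
  y=9 (Zeta, w=110) cum 380  ← median
  y=10 (Beta, w=100) cum 480
  y=11 (Delta, w=125) cum 605
⇒ y* = 9

(3, 9)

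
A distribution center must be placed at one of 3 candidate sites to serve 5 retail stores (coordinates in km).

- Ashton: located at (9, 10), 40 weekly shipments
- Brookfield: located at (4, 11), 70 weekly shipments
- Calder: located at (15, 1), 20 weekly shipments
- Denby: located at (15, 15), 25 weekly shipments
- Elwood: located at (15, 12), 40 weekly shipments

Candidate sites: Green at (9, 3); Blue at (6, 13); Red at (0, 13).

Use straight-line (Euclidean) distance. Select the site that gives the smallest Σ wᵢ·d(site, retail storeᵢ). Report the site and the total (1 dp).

Total weighted distance at each candidate:
  Green (9, 3): total = 1834.9
  Blue (6, 13): total = 1260.4
  Red (0, 13): total = 2056.4
Minimum is at Blue with total 1260.4 km.

Blue, total 1260.4 km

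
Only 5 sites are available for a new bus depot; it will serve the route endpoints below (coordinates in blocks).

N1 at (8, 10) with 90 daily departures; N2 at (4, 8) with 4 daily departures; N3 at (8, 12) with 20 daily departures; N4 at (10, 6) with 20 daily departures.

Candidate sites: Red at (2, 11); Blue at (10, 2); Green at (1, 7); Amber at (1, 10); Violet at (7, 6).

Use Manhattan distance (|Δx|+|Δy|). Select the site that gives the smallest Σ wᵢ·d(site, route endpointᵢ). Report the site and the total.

Violet, total 670 blocks

Total weighted distance at each candidate:
  Red (2, 11): total = 1050
  Blue (10, 2): total = 1268
  Green (1, 7): total = 1356
  Amber (1, 10): total = 1090
  Violet (7, 6): total = 670
Minimum is at Violet with total 670 blocks.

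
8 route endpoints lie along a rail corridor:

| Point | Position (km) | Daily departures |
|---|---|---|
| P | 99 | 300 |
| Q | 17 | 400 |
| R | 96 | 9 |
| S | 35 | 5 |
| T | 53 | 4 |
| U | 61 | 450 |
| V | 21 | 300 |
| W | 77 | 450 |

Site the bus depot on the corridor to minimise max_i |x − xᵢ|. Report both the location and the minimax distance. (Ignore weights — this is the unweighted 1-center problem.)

location 58, max distance 41

The 1-center on a line is the midpoint of the two extreme points: leftmost at 17, rightmost at 99.
Optimal location = (17 + 99)/2 = 58; maximum distance = (99 − 17)/2 = 41.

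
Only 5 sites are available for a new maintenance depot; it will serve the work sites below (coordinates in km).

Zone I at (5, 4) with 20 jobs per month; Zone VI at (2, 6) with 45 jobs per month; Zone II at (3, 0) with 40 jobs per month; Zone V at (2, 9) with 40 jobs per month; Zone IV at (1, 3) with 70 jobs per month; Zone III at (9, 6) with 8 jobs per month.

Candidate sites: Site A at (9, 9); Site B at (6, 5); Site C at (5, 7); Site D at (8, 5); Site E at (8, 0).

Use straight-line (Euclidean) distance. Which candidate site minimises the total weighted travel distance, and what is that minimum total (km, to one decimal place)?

Site C, total 1066.7 km

Total weighted distance at each candidate:
  Site A (9, 9): total = 1907.4
  Site B (6, 5): total = 1075.6
  Site C (5, 7): total = 1066.7
  Site D (8, 5): total = 1429.2
  Site E (8, 0): total = 1696.3
Minimum is at Site C with total 1066.7 km.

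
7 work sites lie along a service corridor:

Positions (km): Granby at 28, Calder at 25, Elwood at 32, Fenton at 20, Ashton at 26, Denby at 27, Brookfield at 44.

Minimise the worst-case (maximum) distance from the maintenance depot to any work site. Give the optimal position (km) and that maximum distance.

The 1-center on a line is the midpoint of the two extreme points: leftmost at 20, rightmost at 44.
Optimal location = (20 + 44)/2 = 32; maximum distance = (44 − 20)/2 = 12.

location 32, max distance 12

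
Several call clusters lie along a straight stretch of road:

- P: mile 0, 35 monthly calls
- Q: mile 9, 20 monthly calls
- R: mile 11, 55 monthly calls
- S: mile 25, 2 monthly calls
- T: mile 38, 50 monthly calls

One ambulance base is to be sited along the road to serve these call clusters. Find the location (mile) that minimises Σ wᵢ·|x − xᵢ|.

For a sum of weighted absolute distances on a line, the optimum is the weighted median (not the mean). Total weight W = 162; half-weight = 81.
Sort by position and accumulate weight:
  mile 0 (P, w=35) → cum 35
  mile 9 (Q, w=20) → cum 55
  mile 11 (R, w=55) → cum 110  ≥ 81 → median here
  mile 25 (S, w=2) → cum 112
  mile 38 (T, w=50) → cum 162
Optimal location: mile 11.

x = 11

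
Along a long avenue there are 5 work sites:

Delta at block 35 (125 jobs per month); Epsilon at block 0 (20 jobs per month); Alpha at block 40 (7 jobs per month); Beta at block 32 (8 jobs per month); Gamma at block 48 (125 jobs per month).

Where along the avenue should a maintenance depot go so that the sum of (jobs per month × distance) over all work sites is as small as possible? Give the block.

x = 35

For a sum of weighted absolute distances on a line, the optimum is the weighted median (not the mean). Total weight W = 285; half-weight = 142.5.
Sort by position and accumulate weight:
  block 0 (Epsilon, w=20) → cum 20
  block 32 (Beta, w=8) → cum 28
  block 35 (Delta, w=125) → cum 153  ≥ 142.5 → median here
  block 40 (Alpha, w=7) → cum 160
  block 48 (Gamma, w=125) → cum 285
Optimal location: block 35.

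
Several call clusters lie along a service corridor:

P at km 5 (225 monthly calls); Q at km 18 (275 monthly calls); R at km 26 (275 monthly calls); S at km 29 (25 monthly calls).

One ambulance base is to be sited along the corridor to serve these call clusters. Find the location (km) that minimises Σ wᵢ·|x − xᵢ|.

For a sum of weighted absolute distances on a line, the optimum is the weighted median (not the mean). Total weight W = 800; half-weight = 400.
Sort by position and accumulate weight:
  km 5 (P, w=225) → cum 225
  km 18 (Q, w=275) → cum 500  ≥ 400 → median here
  km 26 (R, w=275) → cum 775
  km 29 (S, w=25) → cum 800
Optimal location: km 18.

x = 18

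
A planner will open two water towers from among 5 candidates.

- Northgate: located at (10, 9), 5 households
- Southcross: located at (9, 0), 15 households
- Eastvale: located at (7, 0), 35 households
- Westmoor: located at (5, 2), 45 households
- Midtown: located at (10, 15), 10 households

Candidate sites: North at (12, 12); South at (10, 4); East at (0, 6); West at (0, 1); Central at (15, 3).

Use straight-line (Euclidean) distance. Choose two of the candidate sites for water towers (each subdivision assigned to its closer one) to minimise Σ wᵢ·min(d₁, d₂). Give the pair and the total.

Evaluate every pair (each demand assigned to the nearer of the two):
  {North, South}: total = 533.3
  {South, West}: total = 601.3
  {South, East}: total = 614.2
  {South, Central}: total = 614.2
  {North, West}: total = 666.9
  {West, Central}: total = 746.6
  {East, West}: total = 799.5
  {North, East}: total = 827.2
  {East, Central}: total = 856.9
  {North, Central}: total = 906.0
Best pair: {North, South} with total 533.3.

{North, South}, total 533.3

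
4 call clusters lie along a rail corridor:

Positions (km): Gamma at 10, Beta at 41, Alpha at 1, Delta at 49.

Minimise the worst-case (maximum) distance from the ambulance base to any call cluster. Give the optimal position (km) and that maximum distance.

The 1-center on a line is the midpoint of the two extreme points: leftmost at 1, rightmost at 49.
Optimal location = (1 + 49)/2 = 25; maximum distance = (49 − 1)/2 = 24.

location 25, max distance 24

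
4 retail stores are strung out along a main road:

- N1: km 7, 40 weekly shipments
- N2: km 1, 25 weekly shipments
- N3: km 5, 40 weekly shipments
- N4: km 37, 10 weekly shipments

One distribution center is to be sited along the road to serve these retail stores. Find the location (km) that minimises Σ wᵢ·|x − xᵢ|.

x = 5

For a sum of weighted absolute distances on a line, the optimum is the weighted median (not the mean). Total weight W = 115; half-weight = 57.5.
Sort by position and accumulate weight:
  km 1 (N2, w=25) → cum 25
  km 5 (N3, w=40) → cum 65  ≥ 57.5 → median here
  km 7 (N1, w=40) → cum 105
  km 37 (N4, w=10) → cum 115
Optimal location: km 5.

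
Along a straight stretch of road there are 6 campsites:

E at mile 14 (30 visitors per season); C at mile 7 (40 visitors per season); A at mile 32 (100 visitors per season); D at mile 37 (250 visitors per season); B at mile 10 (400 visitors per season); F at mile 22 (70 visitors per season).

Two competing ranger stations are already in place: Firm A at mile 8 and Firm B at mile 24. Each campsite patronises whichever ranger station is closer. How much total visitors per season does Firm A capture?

The indifferent point is the midpoint (8+24)/2 = 16; campsites left of it (closer to Firm A at 8) go to Firm A, those right go to Firm B.
  C at 7 (w=40) → Firm A
  B at 10 (w=400) → Firm A
  E at 14 (w=30) → Firm A
  F at 22 (w=70) → Firm B
  A at 32 (w=100) → Firm B
  D at 37 (w=250) → Firm B
Firm A captures 470; Firm B captures 420.

470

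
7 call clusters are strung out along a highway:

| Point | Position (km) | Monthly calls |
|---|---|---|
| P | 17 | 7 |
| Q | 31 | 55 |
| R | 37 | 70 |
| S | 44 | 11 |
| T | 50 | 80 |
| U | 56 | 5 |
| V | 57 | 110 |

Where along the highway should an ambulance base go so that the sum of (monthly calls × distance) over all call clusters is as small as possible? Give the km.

For a sum of weighted absolute distances on a line, the optimum is the weighted median (not the mean). Total weight W = 338; half-weight = 169.
Sort by position and accumulate weight:
  km 17 (P, w=7) → cum 7
  km 31 (Q, w=55) → cum 62
  km 37 (R, w=70) → cum 132
  km 44 (S, w=11) → cum 143
  km 50 (T, w=80) → cum 223  ≥ 169 → median here
  km 56 (U, w=5) → cum 228
  km 57 (V, w=110) → cum 338
Optimal location: km 50.

x = 50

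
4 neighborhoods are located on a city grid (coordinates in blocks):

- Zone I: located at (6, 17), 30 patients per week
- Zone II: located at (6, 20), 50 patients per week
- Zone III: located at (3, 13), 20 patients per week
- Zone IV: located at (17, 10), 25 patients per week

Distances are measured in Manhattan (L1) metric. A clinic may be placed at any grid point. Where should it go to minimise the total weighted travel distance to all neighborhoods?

(6, 17)

Manhattan distance separates: Σwᵢ(|x−xᵢ|+|y−yᵢ|) = Σwᵢ|x−xᵢ| + Σwᵢ|y−yᵢ|, so x and y are optimised independently as 1-D weighted medians.
Total weight W = 125; half = 62.5.
x-coordinate, sorted with cumulative weight:
  x=3 (Zone III, w=20) cum 20
  x=6 (Zone I, w=30) cum 50
  x=6 (Zone II, w=50) cum 100  ← median
  x=17 (Zone IV, w=25) cum 125
⇒ x* = 6
y-coordinate, sorted with cumulative weight:
  y=10 (Zone IV, w=25) cum 25
  y=13 (Zone III, w=20) cum 45
  y=17 (Zone I, w=30) cum 75  ← median
  y=20 (Zone II, w=50) cum 125
⇒ y* = 17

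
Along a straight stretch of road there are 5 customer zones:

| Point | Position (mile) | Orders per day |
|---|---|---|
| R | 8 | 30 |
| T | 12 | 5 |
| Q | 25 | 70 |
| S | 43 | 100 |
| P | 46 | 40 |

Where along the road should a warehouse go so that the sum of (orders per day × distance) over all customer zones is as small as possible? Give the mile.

x = 43

For a sum of weighted absolute distances on a line, the optimum is the weighted median (not the mean). Total weight W = 245; half-weight = 122.5.
Sort by position and accumulate weight:
  mile 8 (R, w=30) → cum 30
  mile 12 (T, w=5) → cum 35
  mile 25 (Q, w=70) → cum 105
  mile 43 (S, w=100) → cum 205  ≥ 122.5 → median here
  mile 46 (P, w=40) → cum 245
Optimal location: mile 43.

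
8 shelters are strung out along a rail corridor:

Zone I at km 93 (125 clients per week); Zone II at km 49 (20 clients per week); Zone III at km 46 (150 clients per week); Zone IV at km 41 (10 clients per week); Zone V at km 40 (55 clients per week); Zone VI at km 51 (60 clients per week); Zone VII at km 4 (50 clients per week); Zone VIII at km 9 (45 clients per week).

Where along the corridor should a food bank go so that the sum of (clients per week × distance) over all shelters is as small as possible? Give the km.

x = 46

For a sum of weighted absolute distances on a line, the optimum is the weighted median (not the mean). Total weight W = 515; half-weight = 257.5.
Sort by position and accumulate weight:
  km 4 (Zone VII, w=50) → cum 50
  km 9 (Zone VIII, w=45) → cum 95
  km 40 (Zone V, w=55) → cum 150
  km 41 (Zone IV, w=10) → cum 160
  km 46 (Zone III, w=150) → cum 310  ≥ 257.5 → median here
  km 49 (Zone II, w=20) → cum 330
  km 51 (Zone VI, w=60) → cum 390
  km 93 (Zone I, w=125) → cum 515
Optimal location: km 46.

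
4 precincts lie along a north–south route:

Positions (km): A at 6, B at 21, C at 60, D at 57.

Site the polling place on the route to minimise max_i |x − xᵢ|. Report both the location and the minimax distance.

location 33, max distance 27

The 1-center on a line is the midpoint of the two extreme points: leftmost at 6, rightmost at 60.
Optimal location = (6 + 60)/2 = 33; maximum distance = (60 − 6)/2 = 27.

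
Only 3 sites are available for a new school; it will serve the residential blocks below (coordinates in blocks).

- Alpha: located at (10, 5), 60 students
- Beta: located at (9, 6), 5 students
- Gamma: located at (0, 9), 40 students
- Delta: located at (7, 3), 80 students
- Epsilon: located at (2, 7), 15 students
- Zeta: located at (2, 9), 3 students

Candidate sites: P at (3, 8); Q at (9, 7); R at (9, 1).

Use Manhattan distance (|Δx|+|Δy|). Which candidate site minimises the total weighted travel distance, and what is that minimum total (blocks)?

Total weighted distance at each candidate:
  P (3, 8): total = 1556
  Q (9, 7): total = 1237
  R (9, 1): total = 1565
Minimum is at Q with total 1237 blocks.

Q, total 1237 blocks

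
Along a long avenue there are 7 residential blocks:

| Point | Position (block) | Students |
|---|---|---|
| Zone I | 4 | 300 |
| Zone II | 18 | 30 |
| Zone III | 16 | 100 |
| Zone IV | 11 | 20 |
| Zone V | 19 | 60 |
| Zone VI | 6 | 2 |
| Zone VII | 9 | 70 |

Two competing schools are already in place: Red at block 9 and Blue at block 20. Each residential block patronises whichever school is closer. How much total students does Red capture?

The indifferent point is the midpoint (9+20)/2 = 14.5; residential blocks left of it (closer to Red at 9) go to Red, those right go to Blue.
  Zone I at 4 (w=300) → Red
  Zone VI at 6 (w=2) → Red
  Zone VII at 9 (w=70) → Red
  Zone IV at 11 (w=20) → Red
  Zone III at 16 (w=100) → Blue
  Zone II at 18 (w=30) → Blue
  Zone V at 19 (w=60) → Blue
Red captures 392; Blue captures 190.

392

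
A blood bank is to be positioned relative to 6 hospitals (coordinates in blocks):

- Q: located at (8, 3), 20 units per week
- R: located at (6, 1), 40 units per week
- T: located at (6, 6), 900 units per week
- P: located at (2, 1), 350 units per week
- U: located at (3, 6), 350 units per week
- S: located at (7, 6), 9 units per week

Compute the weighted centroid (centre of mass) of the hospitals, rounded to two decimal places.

(4.56, 4.80)

The minimiser of Σwᵢ‖p−pᵢ‖² is the weighted centroid p* = (Σwᵢpᵢ)/(Σwᵢ).
Σwᵢ = 1669.
Σwᵢxᵢ = 20·8 + 40·6 + 900·6 + 350·2 + 350·3 + 9·7 = 7613.
Σwᵢyᵢ = 20·3 + 40·1 + 900·6 + 350·1 + 350·6 + 9·6 = 8004.
x* = 7613/1669 = 4.56, y* = 8004/1669 = 4.80.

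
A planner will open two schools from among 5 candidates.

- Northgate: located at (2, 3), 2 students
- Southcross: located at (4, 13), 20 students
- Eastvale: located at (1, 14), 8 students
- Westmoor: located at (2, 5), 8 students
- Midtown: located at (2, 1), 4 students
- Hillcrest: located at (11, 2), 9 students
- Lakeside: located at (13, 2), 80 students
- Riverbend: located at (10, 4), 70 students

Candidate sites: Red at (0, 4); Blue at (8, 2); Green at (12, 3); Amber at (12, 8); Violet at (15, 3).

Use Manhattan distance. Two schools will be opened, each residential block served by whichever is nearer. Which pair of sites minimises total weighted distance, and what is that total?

{Red, Green}, total 786

Evaluate every pair (each demand assigned to the nearer of the two):
  {Red, Green}: total = 786
  {Green, Amber}: total = 948
  {Blue, Green}: total = 954
  {Green, Violet}: total = 1088
  {Red, Violet}: total = 1103
  {Red, Blue}: total = 1105
  {Blue, Violet}: total = 1113
  {Blue, Amber}: total = 1217
  {Amber, Violet}: total = 1291
  {Red, Amber}: total = 1441
Best pair: {Red, Green} with total 786.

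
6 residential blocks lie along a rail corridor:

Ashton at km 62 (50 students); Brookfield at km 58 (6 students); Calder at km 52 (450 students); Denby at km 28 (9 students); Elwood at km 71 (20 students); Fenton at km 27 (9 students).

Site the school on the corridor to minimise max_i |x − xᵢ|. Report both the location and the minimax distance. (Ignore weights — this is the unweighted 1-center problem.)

The 1-center on a line is the midpoint of the two extreme points: leftmost at 27, rightmost at 71.
Optimal location = (27 + 71)/2 = 49; maximum distance = (71 − 27)/2 = 22.

location 49, max distance 22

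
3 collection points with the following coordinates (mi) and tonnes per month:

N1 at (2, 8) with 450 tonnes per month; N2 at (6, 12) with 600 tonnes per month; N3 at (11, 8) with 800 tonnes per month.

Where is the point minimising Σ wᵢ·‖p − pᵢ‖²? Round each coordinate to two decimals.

(7.19, 9.30)

The minimiser of Σwᵢ‖p−pᵢ‖² is the weighted centroid p* = (Σwᵢpᵢ)/(Σwᵢ).
Σwᵢ = 1850.
Σwᵢxᵢ = 450·2 + 600·6 + 800·11 = 13300.
Σwᵢyᵢ = 450·8 + 600·12 + 800·8 = 17200.
x* = 13300/1850 = 7.19, y* = 17200/1850 = 9.30.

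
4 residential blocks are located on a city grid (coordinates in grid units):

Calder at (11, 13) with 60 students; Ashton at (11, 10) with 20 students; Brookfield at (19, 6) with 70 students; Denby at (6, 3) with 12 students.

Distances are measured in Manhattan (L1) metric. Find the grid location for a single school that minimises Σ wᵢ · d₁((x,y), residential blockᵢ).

Manhattan distance separates: Σwᵢ(|x−xᵢ|+|y−yᵢ|) = Σwᵢ|x−xᵢ| + Σwᵢ|y−yᵢ|, so x and y are optimised independently as 1-D weighted medians.
Total weight W = 162; half = 81.
x-coordinate, sorted with cumulative weight:
  x=6 (Denby, w=12) cum 12
  x=11 (Calder, w=60) cum 72
  x=11 (Ashton, w=20) cum 92  ← median
  x=19 (Brookfield, w=70) cum 162
⇒ x* = 11
y-coordinate, sorted with cumulative weight:
  y=3 (Denby, w=12) cum 12
  y=6 (Brookfield, w=70) cum 82  ← median
  y=10 (Ashton, w=20) cum 102
  y=13 (Calder, w=60) cum 162
⇒ y* = 6

(11, 6)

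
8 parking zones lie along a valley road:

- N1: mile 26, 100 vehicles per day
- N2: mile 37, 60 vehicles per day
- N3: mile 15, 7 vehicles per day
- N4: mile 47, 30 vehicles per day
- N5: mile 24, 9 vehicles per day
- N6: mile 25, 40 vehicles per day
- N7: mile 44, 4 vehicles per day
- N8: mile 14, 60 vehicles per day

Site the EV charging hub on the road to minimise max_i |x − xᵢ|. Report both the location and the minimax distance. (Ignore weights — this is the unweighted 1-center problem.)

location 30.5, max distance 16.5

The 1-center on a line is the midpoint of the two extreme points: leftmost at 14, rightmost at 47.
Optimal location = (14 + 47)/2 = 30.5; maximum distance = (47 − 14)/2 = 16.5.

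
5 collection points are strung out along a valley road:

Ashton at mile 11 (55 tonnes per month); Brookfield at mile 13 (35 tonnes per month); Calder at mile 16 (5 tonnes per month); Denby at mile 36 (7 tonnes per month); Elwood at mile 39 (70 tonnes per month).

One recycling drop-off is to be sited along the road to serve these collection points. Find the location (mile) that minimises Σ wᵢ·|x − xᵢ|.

x = 13

For a sum of weighted absolute distances on a line, the optimum is the weighted median (not the mean). Total weight W = 172; half-weight = 86.
Sort by position and accumulate weight:
  mile 11 (Ashton, w=55) → cum 55
  mile 13 (Brookfield, w=35) → cum 90  ≥ 86 → median here
  mile 16 (Calder, w=5) → cum 95
  mile 36 (Denby, w=7) → cum 102
  mile 39 (Elwood, w=70) → cum 172
Optimal location: mile 13.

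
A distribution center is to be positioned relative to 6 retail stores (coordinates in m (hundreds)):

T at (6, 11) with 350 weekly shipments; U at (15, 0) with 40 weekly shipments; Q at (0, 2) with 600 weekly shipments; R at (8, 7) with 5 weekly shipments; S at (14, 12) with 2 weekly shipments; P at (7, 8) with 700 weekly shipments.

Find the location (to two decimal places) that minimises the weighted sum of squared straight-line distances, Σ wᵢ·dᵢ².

The minimiser of Σwᵢ‖p−pᵢ‖² is the weighted centroid p* = (Σwᵢpᵢ)/(Σwᵢ).
Σwᵢ = 1697.
Σwᵢxᵢ = 350·6 + 40·15 + 600·0 + 5·8 + 2·14 + 700·7 = 7668.
Σwᵢyᵢ = 350·11 + 40·0 + 600·2 + 5·7 + 2·12 + 700·8 = 10709.
x* = 7668/1697 = 4.52, y* = 10709/1697 = 6.31.

(4.52, 6.31)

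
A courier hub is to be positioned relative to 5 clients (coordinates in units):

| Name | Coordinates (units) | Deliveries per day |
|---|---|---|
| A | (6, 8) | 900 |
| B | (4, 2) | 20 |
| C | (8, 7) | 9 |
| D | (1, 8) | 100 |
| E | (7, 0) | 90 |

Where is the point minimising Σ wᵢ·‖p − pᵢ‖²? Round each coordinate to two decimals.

The minimiser of Σwᵢ‖p−pᵢ‖² is the weighted centroid p* = (Σwᵢpᵢ)/(Σwᵢ).
Σwᵢ = 1119.
Σwᵢxᵢ = 900·6 + 20·4 + 9·8 + 100·1 + 90·7 = 6282.
Σwᵢyᵢ = 900·8 + 20·2 + 9·7 + 100·8 + 90·0 = 8103.
x* = 6282/1119 = 5.61, y* = 8103/1119 = 7.24.

(5.61, 7.24)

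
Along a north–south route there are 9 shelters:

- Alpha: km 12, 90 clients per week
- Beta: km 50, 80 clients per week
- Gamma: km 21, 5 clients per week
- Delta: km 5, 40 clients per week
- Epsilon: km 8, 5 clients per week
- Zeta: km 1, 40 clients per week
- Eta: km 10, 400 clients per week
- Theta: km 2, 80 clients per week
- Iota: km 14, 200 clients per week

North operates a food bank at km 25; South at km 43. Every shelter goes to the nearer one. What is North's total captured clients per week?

The indifferent point is the midpoint (25+43)/2 = 34; shelters left of it (closer to North at 25) go to North, those right go to South.
  Zeta at 1 (w=40) → North
  Theta at 2 (w=80) → North
  Delta at 5 (w=40) → North
  Epsilon at 8 (w=5) → North
  Eta at 10 (w=400) → North
  Alpha at 12 (w=90) → North
  Iota at 14 (w=200) → North
  Gamma at 21 (w=5) → North
  Beta at 50 (w=80) → South
North captures 860; South captures 80.

860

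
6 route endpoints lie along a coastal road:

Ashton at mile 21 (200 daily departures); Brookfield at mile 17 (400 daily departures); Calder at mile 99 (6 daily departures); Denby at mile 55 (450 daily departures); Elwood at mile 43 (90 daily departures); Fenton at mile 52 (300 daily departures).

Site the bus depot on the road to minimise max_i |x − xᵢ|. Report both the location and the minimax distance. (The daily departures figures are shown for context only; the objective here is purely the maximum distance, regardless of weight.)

The 1-center on a line is the midpoint of the two extreme points: leftmost at 17, rightmost at 99.
Optimal location = (17 + 99)/2 = 58; maximum distance = (99 − 17)/2 = 41.

location 58, max distance 41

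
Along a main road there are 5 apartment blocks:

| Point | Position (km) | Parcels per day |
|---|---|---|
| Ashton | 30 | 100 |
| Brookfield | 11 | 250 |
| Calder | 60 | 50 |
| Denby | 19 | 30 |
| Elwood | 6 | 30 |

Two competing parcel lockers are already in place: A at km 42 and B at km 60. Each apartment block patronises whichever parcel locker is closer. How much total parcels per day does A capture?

410

The indifferent point is the midpoint (42+60)/2 = 51; apartment blocks left of it (closer to A at 42) go to A, those right go to B.
  Elwood at 6 (w=30) → A
  Brookfield at 11 (w=250) → A
  Denby at 19 (w=30) → A
  Ashton at 30 (w=100) → A
  Calder at 60 (w=50) → B
A captures 410; B captures 50.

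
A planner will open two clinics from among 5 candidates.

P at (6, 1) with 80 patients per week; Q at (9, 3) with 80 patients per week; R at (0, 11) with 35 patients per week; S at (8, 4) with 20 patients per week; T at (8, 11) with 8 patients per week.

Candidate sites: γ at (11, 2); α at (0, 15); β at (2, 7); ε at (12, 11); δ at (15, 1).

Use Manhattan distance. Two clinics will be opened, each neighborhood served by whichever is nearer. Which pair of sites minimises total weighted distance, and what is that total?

{γ, α}, total 1056

Evaluate every pair (each demand assigned to the nearer of the two):
  {γ, α}: total = 1056
  {γ, β}: total = 1110
  {γ, ε}: total = 1272
  {γ, δ}: total = 1616
  {α, δ}: total = 1796
  {β, δ}: total = 1830
  {ε, δ}: total = 2012
  {α, β}: total = 2080
  {β, ε}: total = 2102
  {α, ε}: total = 2552
Best pair: {γ, α} with total 1056.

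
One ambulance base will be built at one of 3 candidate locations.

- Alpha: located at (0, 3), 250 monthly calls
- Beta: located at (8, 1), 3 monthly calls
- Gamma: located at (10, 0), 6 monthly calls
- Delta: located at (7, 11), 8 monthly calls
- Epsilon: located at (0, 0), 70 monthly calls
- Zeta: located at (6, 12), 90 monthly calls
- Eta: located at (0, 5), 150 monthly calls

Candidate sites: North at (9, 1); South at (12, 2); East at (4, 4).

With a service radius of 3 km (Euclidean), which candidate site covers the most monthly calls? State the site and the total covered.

Coverage radius r = 3 km; a point is covered iff (Δx)²+(Δy)² ≤ 3² = 9.
  North (9, 1): covers {Beta, Gamma} → 9
  South (12, 2): covers {Gamma} → 6
  East (4, 4): covers {none} → 0
Maximum coverage at North: 9 monthly calls.

North, covering 9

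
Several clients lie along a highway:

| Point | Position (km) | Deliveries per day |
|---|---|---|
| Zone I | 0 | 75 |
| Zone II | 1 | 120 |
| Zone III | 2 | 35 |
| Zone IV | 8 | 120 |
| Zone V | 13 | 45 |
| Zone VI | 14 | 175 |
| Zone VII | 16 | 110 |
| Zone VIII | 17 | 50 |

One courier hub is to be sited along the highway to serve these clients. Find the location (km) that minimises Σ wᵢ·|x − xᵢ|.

For a sum of weighted absolute distances on a line, the optimum is the weighted median (not the mean). Total weight W = 730; half-weight = 365.
Sort by position and accumulate weight:
  km 0 (Zone I, w=75) → cum 75
  km 1 (Zone II, w=120) → cum 195
  km 2 (Zone III, w=35) → cum 230
  km 8 (Zone IV, w=120) → cum 350
  km 13 (Zone V, w=45) → cum 395  ≥ 365 → median here
  km 14 (Zone VI, w=175) → cum 570
  km 16 (Zone VII, w=110) → cum 680
  km 17 (Zone VIII, w=50) → cum 730
Optimal location: km 13.

x = 13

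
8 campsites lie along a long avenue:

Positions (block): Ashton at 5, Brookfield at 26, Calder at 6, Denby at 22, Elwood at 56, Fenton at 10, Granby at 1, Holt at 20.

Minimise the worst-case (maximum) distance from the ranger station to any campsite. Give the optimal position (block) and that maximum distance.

The 1-center on a line is the midpoint of the two extreme points: leftmost at 1, rightmost at 56.
Optimal location = (1 + 56)/2 = 28.5; maximum distance = (56 − 1)/2 = 27.5.

location 28.5, max distance 27.5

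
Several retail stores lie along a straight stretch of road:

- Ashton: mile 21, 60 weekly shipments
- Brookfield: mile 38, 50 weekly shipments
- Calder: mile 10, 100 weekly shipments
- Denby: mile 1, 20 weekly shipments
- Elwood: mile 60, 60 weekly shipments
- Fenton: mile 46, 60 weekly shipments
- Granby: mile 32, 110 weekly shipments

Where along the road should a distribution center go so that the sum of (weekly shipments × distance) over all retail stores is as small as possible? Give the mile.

For a sum of weighted absolute distances on a line, the optimum is the weighted median (not the mean). Total weight W = 460; half-weight = 230.
Sort by position and accumulate weight:
  mile 1 (Denby, w=20) → cum 20
  mile 10 (Calder, w=100) → cum 120
  mile 21 (Ashton, w=60) → cum 180
  mile 32 (Granby, w=110) → cum 290  ≥ 230 → median here
  mile 38 (Brookfield, w=50) → cum 340
  mile 46 (Fenton, w=60) → cum 400
  mile 60 (Elwood, w=60) → cum 460
Optimal location: mile 32.

x = 32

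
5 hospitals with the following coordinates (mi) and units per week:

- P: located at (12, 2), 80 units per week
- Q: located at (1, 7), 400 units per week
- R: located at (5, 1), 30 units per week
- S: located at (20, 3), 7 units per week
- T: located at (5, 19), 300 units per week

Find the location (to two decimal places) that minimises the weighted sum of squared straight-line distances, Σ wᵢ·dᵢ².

The minimiser of Σwᵢ‖p−pᵢ‖² is the weighted centroid p* = (Σwᵢpᵢ)/(Σwᵢ).
Σwᵢ = 817.
Σwᵢxᵢ = 80·12 + 400·1 + 30·5 + 7·20 + 300·5 = 3150.
Σwᵢyᵢ = 80·2 + 400·7 + 30·1 + 7·3 + 300·19 = 8711.
x* = 3150/817 = 3.86, y* = 8711/817 = 10.66.

(3.86, 10.66)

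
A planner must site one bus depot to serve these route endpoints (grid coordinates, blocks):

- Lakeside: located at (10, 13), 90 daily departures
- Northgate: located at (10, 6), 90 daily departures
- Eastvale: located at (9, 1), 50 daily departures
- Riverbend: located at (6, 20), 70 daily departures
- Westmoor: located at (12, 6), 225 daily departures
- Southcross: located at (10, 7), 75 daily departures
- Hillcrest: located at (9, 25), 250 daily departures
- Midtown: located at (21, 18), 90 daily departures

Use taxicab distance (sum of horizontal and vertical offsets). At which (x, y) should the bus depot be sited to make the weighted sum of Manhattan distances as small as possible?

(10, 13)

Manhattan distance separates: Σwᵢ(|x−xᵢ|+|y−yᵢ|) = Σwᵢ|x−xᵢ| + Σwᵢ|y−yᵢ|, so x and y are optimised independently as 1-D weighted medians.
Total weight W = 940; half = 470.
x-coordinate, sorted with cumulative weight:
  x=6 (Riverbend, w=70) cum 70
  x=9 (Eastvale, w=50) cum 120
  x=9 (Hillcrest, w=250) cum 370
  x=10 (Lakeside, w=90) cum 460
  x=10 (Northgate, w=90) cum 550  ← median
  x=10 (Southcross, w=75) cum 625
  x=12 (Westmoor, w=225) cum 850
  x=21 (Midtown, w=90) cum 940
⇒ x* = 10
y-coordinate, sorted with cumulative weight:
  y=1 (Eastvale, w=50) cum 50
  y=6 (Northgate, w=90) cum 140
  y=6 (Westmoor, w=225) cum 365
  y=7 (Southcross, w=75) cum 440
  y=13 (Lakeside, w=90) cum 530  ← median
  y=18 (Midtown, w=90) cum 620
  y=20 (Riverbend, w=70) cum 690
  y=25 (Hillcrest, w=250) cum 940
⇒ y* = 13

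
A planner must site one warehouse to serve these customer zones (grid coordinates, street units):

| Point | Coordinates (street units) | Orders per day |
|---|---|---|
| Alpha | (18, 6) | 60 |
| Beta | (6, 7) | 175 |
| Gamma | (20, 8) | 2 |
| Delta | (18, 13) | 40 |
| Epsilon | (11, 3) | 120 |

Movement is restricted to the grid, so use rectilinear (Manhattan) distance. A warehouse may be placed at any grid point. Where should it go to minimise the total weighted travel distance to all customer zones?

Manhattan distance separates: Σwᵢ(|x−xᵢ|+|y−yᵢ|) = Σwᵢ|x−xᵢ| + Σwᵢ|y−yᵢ|, so x and y are optimised independently as 1-D weighted medians.
Total weight W = 397; half = 198.5.
x-coordinate, sorted with cumulative weight:
  x=6 (Beta, w=175) cum 175
  x=11 (Epsilon, w=120) cum 295  ← median
  x=18 (Alpha, w=60) cum 355
  x=18 (Delta, w=40) cum 395
  x=20 (Gamma, w=2) cum 397
⇒ x* = 11
y-coordinate, sorted with cumulative weight:
  y=3 (Epsilon, w=120) cum 120
  y=6 (Alpha, w=60) cum 180
  y=7 (Beta, w=175) cum 355  ← median
  y=8 (Gamma, w=2) cum 357
  y=13 (Delta, w=40) cum 397
⇒ y* = 7

(11, 7)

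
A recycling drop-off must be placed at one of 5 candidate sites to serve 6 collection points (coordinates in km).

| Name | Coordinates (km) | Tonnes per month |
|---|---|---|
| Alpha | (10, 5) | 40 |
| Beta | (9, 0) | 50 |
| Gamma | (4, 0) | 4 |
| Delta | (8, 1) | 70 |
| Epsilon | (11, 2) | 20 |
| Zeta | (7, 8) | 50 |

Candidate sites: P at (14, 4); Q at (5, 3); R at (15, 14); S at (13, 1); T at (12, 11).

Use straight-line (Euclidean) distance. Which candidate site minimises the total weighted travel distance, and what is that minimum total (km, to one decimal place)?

Q, total 1121.4 km

Total weighted distance at each candidate:
  P (14, 4): total = 1473.0
  Q (5, 3): total = 1121.4
  R (15, 14): total = 3031.1
  S (13, 1): total = 1298.1
  T (12, 11): total = 2104.1
Minimum is at Q with total 1121.4 km.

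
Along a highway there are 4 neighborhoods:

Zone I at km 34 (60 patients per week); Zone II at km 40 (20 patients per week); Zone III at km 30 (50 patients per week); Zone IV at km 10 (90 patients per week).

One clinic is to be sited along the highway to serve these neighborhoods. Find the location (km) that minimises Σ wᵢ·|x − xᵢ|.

For a sum of weighted absolute distances on a line, the optimum is the weighted median (not the mean). Total weight W = 220; half-weight = 110.
Sort by position and accumulate weight:
  km 10 (Zone IV, w=90) → cum 90
  km 30 (Zone III, w=50) → cum 140  ≥ 110 → median here
  km 34 (Zone I, w=60) → cum 200
  km 40 (Zone II, w=20) → cum 220
Optimal location: km 30.

x = 30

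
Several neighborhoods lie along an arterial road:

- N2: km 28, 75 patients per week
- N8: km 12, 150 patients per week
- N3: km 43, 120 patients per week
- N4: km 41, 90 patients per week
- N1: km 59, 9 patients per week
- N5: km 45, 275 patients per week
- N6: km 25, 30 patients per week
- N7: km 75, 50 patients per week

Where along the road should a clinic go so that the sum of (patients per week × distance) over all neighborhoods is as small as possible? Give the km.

x = 43

For a sum of weighted absolute distances on a line, the optimum is the weighted median (not the mean). Total weight W = 799; half-weight = 399.5.
Sort by position and accumulate weight:
  km 12 (N8, w=150) → cum 150
  km 25 (N6, w=30) → cum 180
  km 28 (N2, w=75) → cum 255
  km 41 (N4, w=90) → cum 345
  km 43 (N3, w=120) → cum 465  ≥ 399.5 → median here
  km 45 (N5, w=275) → cum 740
  km 59 (N1, w=9) → cum 749
  km 75 (N7, w=50) → cum 799
Optimal location: km 43.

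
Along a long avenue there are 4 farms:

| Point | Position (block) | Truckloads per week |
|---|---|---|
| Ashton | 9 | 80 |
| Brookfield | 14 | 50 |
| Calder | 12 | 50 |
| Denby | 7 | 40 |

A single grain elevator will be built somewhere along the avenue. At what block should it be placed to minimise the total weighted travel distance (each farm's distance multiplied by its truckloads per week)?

For a sum of weighted absolute distances on a line, the optimum is the weighted median (not the mean). Total weight W = 220; half-weight = 110.
Sort by position and accumulate weight:
  block 7 (Denby, w=40) → cum 40
  block 9 (Ashton, w=80) → cum 120  ≥ 110 → median here
  block 12 (Calder, w=50) → cum 170
  block 14 (Brookfield, w=50) → cum 220
Optimal location: block 9.

x = 9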